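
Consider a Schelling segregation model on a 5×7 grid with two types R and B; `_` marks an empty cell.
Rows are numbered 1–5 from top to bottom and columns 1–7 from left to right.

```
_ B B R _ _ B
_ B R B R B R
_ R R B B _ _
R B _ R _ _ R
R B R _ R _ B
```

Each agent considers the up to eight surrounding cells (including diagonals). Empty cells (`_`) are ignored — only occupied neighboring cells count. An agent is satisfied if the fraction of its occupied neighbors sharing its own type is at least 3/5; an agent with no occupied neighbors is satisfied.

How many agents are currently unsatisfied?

Row 1: (1,2)B 2/3 ok · (1,3)B 3/5 ok · (1,4)R 2/4 unhappy · (1,7)B 1/2 unhappy
Row 2: (2,2)B 2/5 unhappy · (2,3)R 3/8 unhappy · (2,4)B 3/7 unhappy · (2,5)R 1/5 unhappy · (2,6)B 2/4 unhappy · (2,7)R 0/2 unhappy
Row 3: (3,2)R 3/5 ok · (3,3)R 3/7 unhappy · (3,4)B 2/6 unhappy · (3,5)B 3/5 ok
Row 4: (4,1)R 2/4 unhappy · (4,2)B 1/6 unhappy · (4,4)R 3/5 ok · (4,7)R 0/1 unhappy
Row 5: (5,1)R 1/3 unhappy · (5,2)B 1/4 unhappy · (5,3)R 1/3 unhappy · (5,5)R 1/1 ok · (5,7)B 0/1 unhappy
Unsatisfied: (1,4), (1,7), (2,2), (2,3), (2,4), (2,5), (2,6), (2,7), (3,3), (3,4), (4,1), (4,2), (4,7), (5,1), (5,2), (5,3), (5,7) — 17 in total.

17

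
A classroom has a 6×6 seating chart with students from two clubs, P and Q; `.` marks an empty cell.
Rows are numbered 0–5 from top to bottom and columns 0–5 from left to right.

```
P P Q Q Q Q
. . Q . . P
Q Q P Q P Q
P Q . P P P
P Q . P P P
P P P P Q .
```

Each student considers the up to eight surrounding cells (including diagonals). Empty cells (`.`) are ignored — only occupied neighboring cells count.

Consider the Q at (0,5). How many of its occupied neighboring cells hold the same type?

1

Occupied neighbors of (0,5): (0,4)=Q, (1,5)=P.
Same type (Q): 1 of 2.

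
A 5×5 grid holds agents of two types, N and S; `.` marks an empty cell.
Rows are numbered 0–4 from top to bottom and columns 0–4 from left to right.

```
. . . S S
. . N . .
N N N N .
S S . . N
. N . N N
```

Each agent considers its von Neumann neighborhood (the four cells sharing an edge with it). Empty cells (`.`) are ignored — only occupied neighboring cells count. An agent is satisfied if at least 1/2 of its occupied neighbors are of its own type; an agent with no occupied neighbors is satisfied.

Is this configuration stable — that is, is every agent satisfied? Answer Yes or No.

No

Row 0: (0,3)S 1/1 ✓ · (0,4)S 1/1 ✓
Row 1: (1,2)N 1/1 ✓
Row 2: (2,0)N 1/2 ✓ · (2,1)N 2/3 ✓ · (2,2)N 3/3 ✓ · (2,3)N 1/1 ✓
Row 3: (3,0)S 1/2 ✓ · (3,1)S 1/3 ✗ · (3,4)N 1/1 ✓
Row 4: (4,1)N 0/1 ✗ · (4,3)N 1/1 ✓ · (4,4)N 2/2 ✓
For instance (3,1) has only 1/3 same-type neighbors, below 1/2.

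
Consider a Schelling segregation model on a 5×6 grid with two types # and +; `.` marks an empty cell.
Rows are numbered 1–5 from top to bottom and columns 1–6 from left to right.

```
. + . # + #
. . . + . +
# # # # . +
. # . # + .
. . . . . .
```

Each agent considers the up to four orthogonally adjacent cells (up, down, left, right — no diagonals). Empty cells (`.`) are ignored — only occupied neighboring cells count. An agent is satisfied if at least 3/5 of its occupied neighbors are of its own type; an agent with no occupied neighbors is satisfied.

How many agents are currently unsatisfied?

7

Row 1: (1,2)+ 0/0 ✓ · (1,4)# 0/2 ✗ · (1,5)+ 0/2 ✗ · (1,6)# 0/2 ✗
Row 2: (2,4)+ 0/2 ✗ · (2,6)+ 1/2 ✗
Row 3: (3,1)# 1/1 ✓ · (3,2)# 3/3 ✓ · (3,3)# 2/2 ✓ · (3,4)# 2/3 ✓ · (3,6)+ 1/1 ✓
Row 4: (4,2)# 1/1 ✓ · (4,4)# 1/2 ✗ · (4,5)+ 0/1 ✗
Unsatisfied: (1,4), (1,5), (1,6), (2,4), (2,6), (4,4), (4,5) — 7 in total.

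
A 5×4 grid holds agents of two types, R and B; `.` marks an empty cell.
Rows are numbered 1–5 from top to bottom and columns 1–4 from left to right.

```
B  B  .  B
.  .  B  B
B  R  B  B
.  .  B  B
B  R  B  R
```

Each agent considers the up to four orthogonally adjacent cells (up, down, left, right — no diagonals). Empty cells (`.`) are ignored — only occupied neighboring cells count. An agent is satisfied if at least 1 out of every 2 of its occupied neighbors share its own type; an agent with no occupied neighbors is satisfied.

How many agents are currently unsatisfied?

6

(1,1)B 1/1 ✓
(1,2)B 1/1 ✓
(1,4)B 1/1 ✓
(2,3)B 2/2 ✓
(2,4)B 3/3 ✓
(3,1)B 0/1 ✗
(3,2)R 0/2 ✗
(3,3)B 3/4 ✓
(3,4)B 3/3 ✓
(4,3)B 3/3 ✓
(4,4)B 2/3 ✓
(5,1)B 0/1 ✗
(5,2)R 0/2 ✗
(5,3)B 1/3 ✗
(5,4)R 0/2 ✗
Unsatisfied: (3,1), (3,2), (5,1), (5,2), (5,3), (5,4) — 6 in total.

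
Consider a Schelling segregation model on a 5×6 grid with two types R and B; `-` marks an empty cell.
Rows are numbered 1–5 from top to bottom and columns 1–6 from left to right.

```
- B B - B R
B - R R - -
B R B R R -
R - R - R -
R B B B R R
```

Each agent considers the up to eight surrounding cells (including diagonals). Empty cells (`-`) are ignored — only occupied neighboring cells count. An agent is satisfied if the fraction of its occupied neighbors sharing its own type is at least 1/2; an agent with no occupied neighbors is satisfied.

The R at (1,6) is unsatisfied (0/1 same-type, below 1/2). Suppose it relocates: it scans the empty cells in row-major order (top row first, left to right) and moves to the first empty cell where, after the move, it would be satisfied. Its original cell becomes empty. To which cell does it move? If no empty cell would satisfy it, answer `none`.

Vacating (1,6). Empty cells in order:
  (1,1): 0/2 same-type → still unsatisfied.
  (1,4): 2/4 same-type → satisfied — stop here.

(1,4)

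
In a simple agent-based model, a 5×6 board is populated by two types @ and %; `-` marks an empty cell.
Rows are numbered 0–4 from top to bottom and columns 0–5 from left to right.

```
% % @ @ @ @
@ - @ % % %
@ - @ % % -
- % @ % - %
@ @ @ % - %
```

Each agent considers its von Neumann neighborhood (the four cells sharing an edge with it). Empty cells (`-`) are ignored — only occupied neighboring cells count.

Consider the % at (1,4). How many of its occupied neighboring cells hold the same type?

Occupied neighbors of (1,4): (0,4)=@, (2,4)=%, (1,3)=%, (1,5)=%.
Same type (%): 3 of 4.

3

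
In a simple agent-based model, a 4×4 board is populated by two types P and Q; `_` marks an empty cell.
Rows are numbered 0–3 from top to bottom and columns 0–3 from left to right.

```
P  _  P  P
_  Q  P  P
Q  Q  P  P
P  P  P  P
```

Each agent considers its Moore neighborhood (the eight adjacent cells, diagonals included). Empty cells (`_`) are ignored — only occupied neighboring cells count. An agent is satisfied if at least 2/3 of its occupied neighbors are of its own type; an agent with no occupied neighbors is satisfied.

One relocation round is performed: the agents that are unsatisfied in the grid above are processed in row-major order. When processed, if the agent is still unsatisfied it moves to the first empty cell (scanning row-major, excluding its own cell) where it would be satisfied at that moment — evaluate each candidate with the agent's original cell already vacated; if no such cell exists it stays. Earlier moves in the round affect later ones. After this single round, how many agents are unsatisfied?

4

Initially unsatisfied (in order): (0,0), (1,1), (2,0), (2,1), (3,0), (3,1).
  (0,0) → (0,1).
  (1,1) → (1,0).
  (2,0): no empty cell satisfies it; stays.
  (2,1): no empty cell satisfies it; stays.
  (3,0): no empty cell satisfies it; stays.
  (3,1): no empty cell satisfies it; stays.
Resulting grid:
_ P P P
Q _ P P
Q Q P P
P P P P
Unsatisfied now: (2,0), (2,1), (3,0), (3,1).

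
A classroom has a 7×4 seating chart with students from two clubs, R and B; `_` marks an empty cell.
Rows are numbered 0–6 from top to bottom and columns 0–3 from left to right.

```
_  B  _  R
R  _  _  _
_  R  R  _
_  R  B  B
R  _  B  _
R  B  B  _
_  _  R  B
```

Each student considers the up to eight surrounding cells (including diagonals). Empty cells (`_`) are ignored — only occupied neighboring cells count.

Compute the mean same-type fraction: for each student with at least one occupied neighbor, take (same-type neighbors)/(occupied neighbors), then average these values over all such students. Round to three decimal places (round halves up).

(0,1)B 0/1
(0,3)R — no occupied neighbors
(1,0)R 1/2
(2,1)R 3/4
(2,2)R 2/4
(3,1)R 3/5
(3,2)B 2/5
(3,3)B 2/3
(4,0)R 2/3
(4,2)B 4/5
(5,0)R 1/2
(5,1)B 2/5
(5,2)B 3/4
(6,2)R 0/3
(6,3)B 1/2
Sum over 14 students: 0/1 + 1/2 + 3/4 + 2/4 + 3/5 + 2/5 + 2/3 + 2/3 + 4/5 + 1/2 + 2/5 + 3/4 + 0/3 + 1/2 = 211/30; mean = 211/30 ÷ 14 = 211/420 = 0.502380… → 0.502.

0.502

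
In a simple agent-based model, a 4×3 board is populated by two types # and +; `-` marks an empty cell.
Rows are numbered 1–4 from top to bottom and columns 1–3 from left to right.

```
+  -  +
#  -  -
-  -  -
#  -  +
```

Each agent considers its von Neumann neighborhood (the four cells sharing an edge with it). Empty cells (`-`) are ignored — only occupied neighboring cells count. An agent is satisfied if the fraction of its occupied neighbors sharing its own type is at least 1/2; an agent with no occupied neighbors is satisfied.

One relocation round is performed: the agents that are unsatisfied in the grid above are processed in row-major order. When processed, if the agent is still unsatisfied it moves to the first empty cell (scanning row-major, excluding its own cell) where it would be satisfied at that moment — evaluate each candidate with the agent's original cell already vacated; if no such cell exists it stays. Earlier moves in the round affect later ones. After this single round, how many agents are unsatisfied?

Initially unsatisfied (in order): (1,1), (2,1).
  (1,1) → (1,2).
  (2,1): now satisfied by earlier moves; stays.
Resulting grid:
- + +
# - -
- - -
# - +
All satisfied now.

0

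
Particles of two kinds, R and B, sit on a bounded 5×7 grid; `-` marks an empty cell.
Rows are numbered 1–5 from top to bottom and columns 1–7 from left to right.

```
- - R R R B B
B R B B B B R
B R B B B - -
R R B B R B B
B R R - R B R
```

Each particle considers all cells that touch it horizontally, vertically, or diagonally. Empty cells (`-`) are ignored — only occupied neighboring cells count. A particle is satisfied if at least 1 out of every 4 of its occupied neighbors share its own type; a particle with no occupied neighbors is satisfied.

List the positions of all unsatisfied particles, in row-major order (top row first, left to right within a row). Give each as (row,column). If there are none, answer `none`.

(1,5), (2,7), (3,1), (4,5), (5,1), (5,7)

(1,3)R 2/4 ok
(1,4)R 2/5 ok
(1,5)R 1/5 unhappy
(1,6)B 3/5 ok
(1,7)B 2/3 ok
(2,1)B 1/3 ok
(2,2)R 2/6 ok
(2,3)B 3/7 ok
(2,4)B 5/8 ok
(2,5)B 5/7 ok
(2,6)B 4/6 ok
(2,7)R 0/3 unhappy
(3,1)B 1/5 unhappy
(3,2)R 3/8 ok
(3,3)B 5/8 ok
(3,4)B 7/8 ok
(3,5)B 6/7 ok
(4,1)R 3/5 ok
(4,2)R 4/8 ok
(4,3)B 3/7 ok
(4,4)B 4/7 ok
(4,5)R 1/6 unhappy
(4,6)B 3/6 ok
(4,7)B 2/3 ok
(5,1)B 0/3 unhappy
(5,2)R 3/5 ok
(5,3)R 2/4 ok
(5,5)R 1/4 ok
(5,6)B 2/5 ok
(5,7)R 0/3 unhappy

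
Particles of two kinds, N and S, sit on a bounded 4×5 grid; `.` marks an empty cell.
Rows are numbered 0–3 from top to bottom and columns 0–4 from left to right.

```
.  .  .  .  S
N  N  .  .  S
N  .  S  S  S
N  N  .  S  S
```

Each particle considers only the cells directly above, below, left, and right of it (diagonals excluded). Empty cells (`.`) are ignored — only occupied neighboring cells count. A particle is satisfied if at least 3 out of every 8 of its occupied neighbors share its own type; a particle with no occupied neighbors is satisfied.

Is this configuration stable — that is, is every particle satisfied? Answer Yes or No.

Yes

(0,4)S 1/1 ok
(1,0)N 2/2 ok
(1,1)N 1/1 ok
(1,4)S 2/2 ok
(2,0)N 2/2 ok
(2,2)S 1/1 ok
(2,3)S 3/3 ok
(2,4)S 3/3 ok
(3,0)N 2/2 ok
(3,1)N 1/1 ok
(3,3)S 2/2 ok
(3,4)S 2/2 ok
All meet the threshold, so the configuration is stable.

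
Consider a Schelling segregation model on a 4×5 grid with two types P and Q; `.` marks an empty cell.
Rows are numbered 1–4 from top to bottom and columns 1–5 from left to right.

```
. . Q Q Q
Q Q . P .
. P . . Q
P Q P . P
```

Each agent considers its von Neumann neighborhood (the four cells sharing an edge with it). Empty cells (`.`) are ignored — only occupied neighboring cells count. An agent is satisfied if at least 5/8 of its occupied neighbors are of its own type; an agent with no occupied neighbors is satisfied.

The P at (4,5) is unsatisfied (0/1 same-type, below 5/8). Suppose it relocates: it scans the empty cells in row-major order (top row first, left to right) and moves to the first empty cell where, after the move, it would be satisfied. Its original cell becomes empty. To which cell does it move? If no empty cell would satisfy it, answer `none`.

Vacating (4,5). Empty cells in order:
  (1,1): 0/1 same-type → still unsatisfied.
  (1,2): 0/2 same-type → still unsatisfied.
  (2,3): 1/3 same-type → still unsatisfied.
  (2,5): 1/3 same-type → still unsatisfied.
  (3,1): 2/3 same-type → satisfied — stop here.

(3,1)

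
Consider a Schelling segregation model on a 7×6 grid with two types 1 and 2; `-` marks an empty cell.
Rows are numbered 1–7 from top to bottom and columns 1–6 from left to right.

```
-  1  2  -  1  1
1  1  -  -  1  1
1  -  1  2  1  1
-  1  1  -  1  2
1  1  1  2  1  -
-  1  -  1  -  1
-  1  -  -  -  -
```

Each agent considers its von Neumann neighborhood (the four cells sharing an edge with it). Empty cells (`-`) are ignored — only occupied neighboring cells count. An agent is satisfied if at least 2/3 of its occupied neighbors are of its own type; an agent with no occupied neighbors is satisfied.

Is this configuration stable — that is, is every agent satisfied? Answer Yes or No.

Row 1: (1,2)1 1/2 not · (1,3)2 0/1 not · (1,5)1 2/2 satisfied · (1,6)1 2/2 satisfied
Row 2: (2,1)1 2/2 satisfied · (2,2)1 2/2 satisfied · (2,5)1 3/3 satisfied · (2,6)1 3/3 satisfied
Row 3: (3,1)1 1/1 satisfied · (3,3)1 1/2 not · (3,4)2 0/2 not · (3,5)1 3/4 satisfied · (3,6)1 2/3 satisfied
Row 4: (4,2)1 2/2 satisfied · (4,3)1 3/3 satisfied · (4,5)1 2/3 satisfied · (4,6)2 0/2 not
Row 5: (5,1)1 1/1 satisfied · (5,2)1 4/4 satisfied · (5,3)1 2/3 satisfied · (5,4)2 0/3 not · (5,5)1 1/2 not
Row 6: (6,2)1 2/2 satisfied · (6,4)1 0/1 not · (6,6)1 0/0 satisfied
Row 7: (7,2)1 1/1 satisfied
For instance (1,2) has only 1/2 same-type neighbors, below 2/3.

No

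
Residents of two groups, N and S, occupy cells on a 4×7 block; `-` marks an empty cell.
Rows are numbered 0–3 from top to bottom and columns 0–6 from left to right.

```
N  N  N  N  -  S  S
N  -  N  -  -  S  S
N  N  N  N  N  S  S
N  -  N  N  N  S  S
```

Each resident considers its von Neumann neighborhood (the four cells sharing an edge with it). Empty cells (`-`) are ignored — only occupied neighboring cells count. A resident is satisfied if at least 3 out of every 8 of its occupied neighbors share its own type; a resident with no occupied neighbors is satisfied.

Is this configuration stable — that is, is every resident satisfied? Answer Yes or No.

Yes

(0,0)N 2/2 ok
(0,1)N 2/2 ok
(0,2)N 3/3 ok
(0,3)N 1/1 ok
(0,5)S 2/2 ok
(0,6)S 2/2 ok
(1,0)N 2/2 ok
(1,2)N 2/2 ok
(1,5)S 3/3 ok
(1,6)S 3/3 ok
(2,0)N 3/3 ok
(2,1)N 2/2 ok
(2,2)N 4/4 ok
(2,3)N 3/3 ok
(2,4)N 2/3 ok
(2,5)S 3/4 ok
(2,6)S 3/3 ok
(3,0)N 1/1 ok
(3,2)N 2/2 ok
(3,3)N 3/3 ok
(3,4)N 2/3 ok
(3,5)S 2/3 ok
(3,6)S 2/2 ok
All meet the threshold, so the configuration is stable.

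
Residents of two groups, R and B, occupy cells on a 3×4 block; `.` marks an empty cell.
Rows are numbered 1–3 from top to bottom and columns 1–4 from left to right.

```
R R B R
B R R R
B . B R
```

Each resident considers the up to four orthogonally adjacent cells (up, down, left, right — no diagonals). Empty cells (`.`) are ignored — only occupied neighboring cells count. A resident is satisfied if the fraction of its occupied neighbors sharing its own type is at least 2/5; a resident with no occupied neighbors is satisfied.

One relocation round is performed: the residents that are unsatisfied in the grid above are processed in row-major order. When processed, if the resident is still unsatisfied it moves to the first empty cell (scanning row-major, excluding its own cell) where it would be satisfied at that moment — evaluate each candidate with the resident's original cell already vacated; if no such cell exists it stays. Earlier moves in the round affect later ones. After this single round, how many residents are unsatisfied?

Initially unsatisfied (in order): (1,3), (2,1), (3,3).
  (1,3) → (3,2).
  (2,1): no empty cell satisfies it; stays.
  (3,3): no empty cell satisfies it; stays.
Resulting grid:
R R . R
B R R R
B B B R
Unsatisfied now: (2,1), (3,3).

2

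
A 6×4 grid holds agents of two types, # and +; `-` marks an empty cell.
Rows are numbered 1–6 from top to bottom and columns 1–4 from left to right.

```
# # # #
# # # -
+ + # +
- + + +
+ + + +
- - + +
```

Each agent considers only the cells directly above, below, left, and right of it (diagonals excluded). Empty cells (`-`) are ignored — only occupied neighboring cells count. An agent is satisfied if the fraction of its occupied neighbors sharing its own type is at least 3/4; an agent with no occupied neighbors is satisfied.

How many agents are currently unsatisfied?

Row 1: (1,1)# 2/2 ✓ · (1,2)# 3/3 ✓ · (1,3)# 3/3 ✓ · (1,4)# 1/1 ✓
Row 2: (2,1)# 2/3 ✗ · (2,2)# 3/4 ✓ · (2,3)# 3/3 ✓
Row 3: (3,1)+ 1/2 ✗ · (3,2)+ 2/4 ✗ · (3,3)# 1/4 ✗ · (3,4)+ 1/2 ✗
Row 4: (4,2)+ 3/3 ✓ · (4,3)+ 3/4 ✓ · (4,4)+ 3/3 ✓
Row 5: (5,1)+ 1/1 ✓ · (5,2)+ 3/3 ✓ · (5,3)+ 4/4 ✓ · (5,4)+ 3/3 ✓
Row 6: (6,3)+ 2/2 ✓ · (6,4)+ 2/2 ✓
Unsatisfied: (2,1), (3,1), (3,2), (3,3), (3,4) — 5 in total.

5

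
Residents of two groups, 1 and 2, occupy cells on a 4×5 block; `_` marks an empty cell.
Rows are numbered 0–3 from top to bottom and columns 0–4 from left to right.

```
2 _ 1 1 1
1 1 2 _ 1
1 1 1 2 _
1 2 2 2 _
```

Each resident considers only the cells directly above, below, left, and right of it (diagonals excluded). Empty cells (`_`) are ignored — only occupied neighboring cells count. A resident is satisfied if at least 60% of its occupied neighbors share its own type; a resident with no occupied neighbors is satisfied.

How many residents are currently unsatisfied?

7

(0,0)2 0/1 not
(0,2)1 1/2 not
(0,3)1 2/2 satisfied
(0,4)1 2/2 satisfied
(1,0)1 2/3 satisfied
(1,1)1 2/3 satisfied
(1,2)2 0/3 not
(1,4)1 1/1 satisfied
(2,0)1 3/3 satisfied
(2,1)1 3/4 satisfied
(2,2)1 1/4 not
(2,3)2 1/2 not
(3,0)1 1/2 not
(3,1)2 1/3 not
(3,2)2 2/3 satisfied
(3,3)2 2/2 satisfied
Unsatisfied: (0,0), (0,2), (1,2), (2,2), (2,3), (3,0), (3,1) — 7 in total.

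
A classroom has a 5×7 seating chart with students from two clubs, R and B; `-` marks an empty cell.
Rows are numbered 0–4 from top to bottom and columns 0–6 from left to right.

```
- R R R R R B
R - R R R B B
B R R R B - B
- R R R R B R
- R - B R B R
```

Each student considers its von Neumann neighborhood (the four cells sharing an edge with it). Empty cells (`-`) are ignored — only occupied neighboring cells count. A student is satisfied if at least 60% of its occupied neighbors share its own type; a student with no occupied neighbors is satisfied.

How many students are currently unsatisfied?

15

Row 0: (0,1)R 1/1 ok · (0,2)R 3/3 ok · (0,3)R 3/3 ok · (0,4)R 3/3 ok · (0,5)R 1/3 unhappy · (0,6)B 1/2 unhappy
Row 1: (1,0)R 0/1 unhappy · (1,2)R 3/3 ok · (1,3)R 4/4 ok · (1,4)R 2/4 unhappy · (1,5)B 1/3 unhappy · (1,6)B 3/3 ok
Row 2: (2,0)B 0/2 unhappy · (2,1)R 2/3 ok · (2,2)R 4/4 ok · (2,3)R 3/4 ok · (2,4)B 0/3 unhappy · (2,6)B 1/2 unhappy
Row 3: (3,1)R 3/3 ok · (3,2)R 3/3 ok · (3,3)R 3/4 ok · (3,4)R 2/4 unhappy · (3,5)B 1/3 unhappy · (3,6)R 1/3 unhappy
Row 4: (4,1)R 1/1 ok · (4,3)B 0/2 unhappy · (4,4)R 1/3 unhappy · (4,5)B 1/3 unhappy · (4,6)R 1/2 unhappy
Unsatisfied: (0,5), (0,6), (1,0), (1,4), (1,5), (2,0), (2,4), (2,6), (3,4), (3,5), (3,6), (4,3), (4,4), (4,5), (4,6) — 15 in total.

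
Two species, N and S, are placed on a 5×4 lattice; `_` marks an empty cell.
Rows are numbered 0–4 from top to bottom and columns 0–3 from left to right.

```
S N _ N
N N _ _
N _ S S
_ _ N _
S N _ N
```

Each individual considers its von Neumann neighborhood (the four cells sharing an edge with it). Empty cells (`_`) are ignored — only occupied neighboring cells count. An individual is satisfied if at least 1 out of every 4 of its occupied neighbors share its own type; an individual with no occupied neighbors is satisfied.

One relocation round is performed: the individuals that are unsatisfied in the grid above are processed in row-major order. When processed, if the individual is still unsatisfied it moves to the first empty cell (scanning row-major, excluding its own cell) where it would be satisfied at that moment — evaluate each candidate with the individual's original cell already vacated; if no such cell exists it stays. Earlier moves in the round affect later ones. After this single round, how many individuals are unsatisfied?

1

Initially unsatisfied (in order): (0,0), (3,2), (4,0), (4,1).
  (0,0) → (1,2).
  (3,2) → (0,0).
  (4,0) → (0,2).
  (4,1): now satisfied by earlier moves; stays.
Resulting grid:
N N S N
N N S _
N _ S S
_ _ _ _
_ N _ N
Unsatisfied now: (0,3).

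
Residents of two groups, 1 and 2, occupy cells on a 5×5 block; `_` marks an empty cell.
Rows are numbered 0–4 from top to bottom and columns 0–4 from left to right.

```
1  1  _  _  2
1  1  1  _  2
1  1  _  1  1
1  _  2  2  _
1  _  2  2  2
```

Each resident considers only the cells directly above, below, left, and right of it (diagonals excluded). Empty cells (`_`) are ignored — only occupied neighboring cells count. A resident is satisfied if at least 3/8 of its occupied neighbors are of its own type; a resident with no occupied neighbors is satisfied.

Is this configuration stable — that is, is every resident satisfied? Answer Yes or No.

Yes

(0,0)1 2/2 ok
(0,1)1 2/2 ok
(0,4)2 1/1 ok
(1,0)1 3/3 ok
(1,1)1 4/4 ok
(1,2)1 1/1 ok
(1,4)2 1/2 ok
(2,0)1 3/3 ok
(2,1)1 2/2 ok
(2,3)1 1/2 ok
(2,4)1 1/2 ok
(3,0)1 2/2 ok
(3,2)2 2/2 ok
(3,3)2 2/3 ok
(4,0)1 1/1 ok
(4,2)2 2/2 ok
(4,3)2 3/3 ok
(4,4)2 1/1 ok
All meet the threshold, so the configuration is stable.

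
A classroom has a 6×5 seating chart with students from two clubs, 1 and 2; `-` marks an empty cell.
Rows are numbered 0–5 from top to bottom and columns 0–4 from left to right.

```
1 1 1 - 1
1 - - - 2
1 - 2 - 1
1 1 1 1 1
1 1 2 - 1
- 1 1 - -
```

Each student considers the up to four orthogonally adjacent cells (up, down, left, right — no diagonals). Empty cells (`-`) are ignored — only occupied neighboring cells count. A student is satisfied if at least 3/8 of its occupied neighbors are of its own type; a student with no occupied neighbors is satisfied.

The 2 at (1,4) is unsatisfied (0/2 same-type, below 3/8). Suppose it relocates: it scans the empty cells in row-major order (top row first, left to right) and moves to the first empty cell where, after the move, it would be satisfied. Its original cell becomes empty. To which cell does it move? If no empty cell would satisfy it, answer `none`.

(1,2)

Vacating (1,4). Empty cells in order:
  (0,3): 0/2 same-type → still unsatisfied.
  (1,1): 0/2 same-type → still unsatisfied.
  (1,2): 1/2 same-type → satisfied — stop here.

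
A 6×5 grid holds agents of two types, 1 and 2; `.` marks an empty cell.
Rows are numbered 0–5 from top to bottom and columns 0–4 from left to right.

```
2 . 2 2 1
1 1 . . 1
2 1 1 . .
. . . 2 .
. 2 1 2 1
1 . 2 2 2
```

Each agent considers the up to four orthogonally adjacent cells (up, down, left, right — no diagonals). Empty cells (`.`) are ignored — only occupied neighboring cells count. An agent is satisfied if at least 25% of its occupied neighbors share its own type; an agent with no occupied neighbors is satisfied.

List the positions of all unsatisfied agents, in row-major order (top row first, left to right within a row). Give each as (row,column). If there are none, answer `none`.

(0,0)2 0/1 not
(0,2)2 1/1 satisfied
(0,3)2 1/2 satisfied
(0,4)1 1/2 satisfied
(1,0)1 1/3 satisfied
(1,1)1 2/2 satisfied
(1,4)1 1/1 satisfied
(2,0)2 0/2 not
(2,1)1 2/3 satisfied
(2,2)1 1/1 satisfied
(3,3)2 1/1 satisfied
(4,1)2 0/1 not
(4,2)1 0/3 not
(4,3)2 2/4 satisfied
(4,4)1 0/2 not
(5,0)1 0/0 satisfied
(5,2)2 1/2 satisfied
(5,3)2 3/3 satisfied
(5,4)2 1/2 satisfied

(0,0), (2,0), (4,1), (4,2), (4,4)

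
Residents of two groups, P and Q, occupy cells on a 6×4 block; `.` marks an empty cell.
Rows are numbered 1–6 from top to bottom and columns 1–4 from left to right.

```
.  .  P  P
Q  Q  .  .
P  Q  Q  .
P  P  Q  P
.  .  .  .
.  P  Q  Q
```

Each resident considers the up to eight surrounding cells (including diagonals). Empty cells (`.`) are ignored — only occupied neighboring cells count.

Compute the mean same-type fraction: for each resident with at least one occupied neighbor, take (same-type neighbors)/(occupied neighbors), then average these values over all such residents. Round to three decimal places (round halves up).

0.529

Row 1: (1,3)P 1/2 · (1,4)P 1/1
Row 2: (2,1)Q 2/3 · (2,2)Q 3/5
Row 3: (3,1)P 2/5 · (3,2)Q 4/7 · (3,3)Q 3/5
Row 4: (4,1)P 2/3 · (4,2)P 2/5 · (4,3)Q 2/4 · (4,4)P 0/2
Row 6: (6,2)P 0/1 · (6,3)Q 1/2 · (6,4)Q 1/1
Sum over 14 residents: 1/2 + 1/1 + 2/3 + 3/5 + 2/5 + 4/7 + 3/5 + 2/3 + 2/5 + 2/4 + 0/2 + 0/1 + 1/2 + 1/1 = 311/42; mean = 311/42 ÷ 14 = 311/588 = 0.528911… → 0.529.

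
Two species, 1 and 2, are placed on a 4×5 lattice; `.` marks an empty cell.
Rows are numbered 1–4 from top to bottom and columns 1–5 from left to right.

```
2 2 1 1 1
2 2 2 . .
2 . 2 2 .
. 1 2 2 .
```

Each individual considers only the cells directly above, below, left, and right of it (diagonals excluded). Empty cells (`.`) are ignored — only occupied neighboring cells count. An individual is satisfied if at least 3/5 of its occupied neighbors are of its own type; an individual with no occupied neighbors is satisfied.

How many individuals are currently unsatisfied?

Row 1: (1,1)2 2/2 ✓ · (1,2)2 2/3 ✓ · (1,3)1 1/3 ✗ · (1,4)1 2/2 ✓ · (1,5)1 1/1 ✓
Row 2: (2,1)2 3/3 ✓ · (2,2)2 3/3 ✓ · (2,3)2 2/3 ✓
Row 3: (3,1)2 1/1 ✓ · (3,3)2 3/3 ✓ · (3,4)2 2/2 ✓
Row 4: (4,2)1 0/1 ✗ · (4,3)2 2/3 ✓ · (4,4)2 2/2 ✓
Unsatisfied: (1,3), (4,2) — 2 in total.

2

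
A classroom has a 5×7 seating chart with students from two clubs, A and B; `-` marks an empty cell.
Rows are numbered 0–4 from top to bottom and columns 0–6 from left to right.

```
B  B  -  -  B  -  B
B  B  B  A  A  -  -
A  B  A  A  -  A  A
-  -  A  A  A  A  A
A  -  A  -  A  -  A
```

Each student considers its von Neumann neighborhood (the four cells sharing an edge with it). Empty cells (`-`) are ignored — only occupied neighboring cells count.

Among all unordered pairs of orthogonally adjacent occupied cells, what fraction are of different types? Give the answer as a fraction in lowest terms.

2/9

Scan each occupied cell's neighbors to the right and below so each pair is counted once.
Row 0: B(0,0)–B(0,1)= B(0,0)–B(1,0)= B(0,1)–B(1,1)= B(0,4)–A(1,4)≠  → 1/4 unlike.
Row 1: B(1,0)–B(1,1)= B(1,0)–A(2,0)≠ B(1,1)–B(1,2)= B(1,1)–B(2,1)= B(1,2)–A(1,3)≠ B(1,2)–A(2,2)≠ A(1,3)–A(1,4)= A(1,3)–A(2,3)=  → 3/8 unlike.
Row 2: A(2,0)–B(2,1)≠ B(2,1)–A(2,2)≠ A(2,2)–A(2,3)= A(2,2)–A(3,2)= A(2,3)–A(3,3)= A(2,5)–A(2,6)= A(2,5)–A(3,5)= A(2,6)–A(3,6)=  → 2/8 unlike.
Row 3: A(3,2)–A(3,3)= A(3,2)–A(4,2)= A(3,3)–A(3,4)= A(3,4)–A(3,5)= A(3,4)–A(4,4)= A(3,5)–A(3,6)= A(3,6)–A(4,6)=  → 0/7 unlike.
Total adjacent occupied pairs: 27; unlike-type pairs: 6.
6/27 reduces to 2/9.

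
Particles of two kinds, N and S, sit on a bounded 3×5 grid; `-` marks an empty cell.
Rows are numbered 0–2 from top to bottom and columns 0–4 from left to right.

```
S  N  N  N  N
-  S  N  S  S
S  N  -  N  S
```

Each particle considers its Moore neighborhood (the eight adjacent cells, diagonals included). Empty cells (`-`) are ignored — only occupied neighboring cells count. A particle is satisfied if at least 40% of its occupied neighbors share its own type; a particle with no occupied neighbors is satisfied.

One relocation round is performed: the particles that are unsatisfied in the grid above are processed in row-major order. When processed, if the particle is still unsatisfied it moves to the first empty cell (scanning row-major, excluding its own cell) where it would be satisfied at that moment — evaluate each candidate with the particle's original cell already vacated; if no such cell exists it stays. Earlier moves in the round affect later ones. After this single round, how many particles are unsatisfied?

Initially unsatisfied (in order): (0,4), (1,1), (1,3), (2,1), (2,3).
  (0,4) → (1,0).
  (1,1) → (0,4).
  (1,3): now satisfied by earlier moves; stays.
  (2,1): now satisfied by earlier moves; stays.
  (2,3) → (1,1).
Resulting grid:
S N N N S
N N N S S
S N - - S
Unsatisfied now: (0,0), (2,0).

2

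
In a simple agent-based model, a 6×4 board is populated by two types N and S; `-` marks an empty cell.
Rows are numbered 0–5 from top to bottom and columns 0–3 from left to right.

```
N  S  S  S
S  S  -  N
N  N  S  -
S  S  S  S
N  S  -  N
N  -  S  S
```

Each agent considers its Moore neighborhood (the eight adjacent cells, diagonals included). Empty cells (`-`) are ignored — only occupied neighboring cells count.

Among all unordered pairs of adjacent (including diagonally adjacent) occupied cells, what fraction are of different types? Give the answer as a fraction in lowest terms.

Scan each occupied cell's neighbors to the right and below (and the two forward diagonals) so each pair is counted once.
From row 0: 5 unlike of 10 pairs (running 5/10).
From row 1: 5 unlike of 7 pairs (running 10/17).
From row 2: 6 unlike of 10 pairs (running 16/27).
From row 3: 4 unlike of 10 pairs (running 20/37).
From row 4: 4 unlike of 6 pairs (running 24/43).
From row 5: 0 unlike of 1 pairs (running 24/44).
Total adjacent occupied pairs: 44; unlike-type pairs: 24.
24/44 reduces to 6/11.

6/11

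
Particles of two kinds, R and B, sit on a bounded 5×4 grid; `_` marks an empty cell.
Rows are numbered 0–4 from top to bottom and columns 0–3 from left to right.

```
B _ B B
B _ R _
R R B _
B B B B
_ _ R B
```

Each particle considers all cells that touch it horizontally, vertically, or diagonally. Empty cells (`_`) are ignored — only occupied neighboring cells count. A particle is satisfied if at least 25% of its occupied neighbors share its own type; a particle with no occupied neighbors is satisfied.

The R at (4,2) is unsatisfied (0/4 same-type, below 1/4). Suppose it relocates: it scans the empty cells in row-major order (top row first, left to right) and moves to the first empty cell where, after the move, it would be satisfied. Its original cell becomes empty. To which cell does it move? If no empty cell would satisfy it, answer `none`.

(0,1)

Vacating (4,2). Empty cells in order:
  (0,1): 1/4 same-type → satisfied — stop here.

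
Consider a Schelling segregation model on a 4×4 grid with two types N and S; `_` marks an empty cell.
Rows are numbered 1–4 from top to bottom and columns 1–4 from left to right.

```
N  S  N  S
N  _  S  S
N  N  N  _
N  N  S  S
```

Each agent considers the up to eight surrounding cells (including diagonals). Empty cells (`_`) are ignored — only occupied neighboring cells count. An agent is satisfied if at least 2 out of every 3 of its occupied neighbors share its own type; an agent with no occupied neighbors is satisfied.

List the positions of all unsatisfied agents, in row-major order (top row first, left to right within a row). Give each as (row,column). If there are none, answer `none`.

(1,1), (1,2), (1,3), (2,3), (2,4), (3,3), (4,3), (4,4)

(1,1)N 1/2 unhappy
(1,2)S 1/4 unhappy
(1,3)N 0/4 unhappy
(1,4)S 2/3 ok
(2,1)N 3/4 ok
(2,3)S 3/6 unhappy
(2,4)S 2/4 unhappy
(3,1)N 4/4 ok
(3,2)N 5/7 ok
(3,3)N 2/6 unhappy
(4,1)N 3/3 ok
(4,2)N 4/5 ok
(4,3)S 1/4 unhappy
(4,4)S 1/2 unhappy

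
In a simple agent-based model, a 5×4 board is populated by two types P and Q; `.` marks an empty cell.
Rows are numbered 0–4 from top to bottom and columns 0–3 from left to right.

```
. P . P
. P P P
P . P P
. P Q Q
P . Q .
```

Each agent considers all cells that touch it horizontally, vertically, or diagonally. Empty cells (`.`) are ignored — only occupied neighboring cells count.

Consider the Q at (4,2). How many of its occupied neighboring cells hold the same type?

Occupied neighbors of (4,2): (3,1)=P, (3,2)=Q, (3,3)=Q.
Same type (Q): 2 of 3.

2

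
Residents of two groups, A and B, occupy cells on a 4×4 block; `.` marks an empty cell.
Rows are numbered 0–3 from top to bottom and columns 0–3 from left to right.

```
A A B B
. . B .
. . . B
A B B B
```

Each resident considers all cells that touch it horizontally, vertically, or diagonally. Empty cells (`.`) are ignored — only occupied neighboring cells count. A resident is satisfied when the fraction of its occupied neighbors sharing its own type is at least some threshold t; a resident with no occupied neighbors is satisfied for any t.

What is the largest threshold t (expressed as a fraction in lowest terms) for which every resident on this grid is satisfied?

0/1

(0,0)A 1/1
(0,1)A 1/3
(0,2)B 2/3
(0,3)B 2/2
(1,2)B 3/4
(2,3)B 3/3
(3,0)A 0/1
(3,1)B 1/2
(3,2)B 3/3
(3,3)B 2/2
The smallest same-type fraction is 0/1 at (3,0), which reduces to 0/1. Any threshold above that leaves this resident unsatisfied.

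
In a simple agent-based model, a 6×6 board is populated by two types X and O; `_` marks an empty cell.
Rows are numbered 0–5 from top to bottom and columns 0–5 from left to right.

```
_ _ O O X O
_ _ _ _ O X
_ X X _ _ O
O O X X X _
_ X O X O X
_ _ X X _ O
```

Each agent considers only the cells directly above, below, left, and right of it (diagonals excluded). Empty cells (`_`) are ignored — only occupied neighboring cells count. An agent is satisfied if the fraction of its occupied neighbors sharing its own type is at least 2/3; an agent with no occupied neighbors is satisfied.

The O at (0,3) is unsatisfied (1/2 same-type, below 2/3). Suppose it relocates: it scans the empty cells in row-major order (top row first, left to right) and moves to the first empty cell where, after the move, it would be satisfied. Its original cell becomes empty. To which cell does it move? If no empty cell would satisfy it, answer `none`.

(0,0)

Vacating (0,3). Empty cells in order:
  (0,0): 0/0 same-type → satisfied — stop here.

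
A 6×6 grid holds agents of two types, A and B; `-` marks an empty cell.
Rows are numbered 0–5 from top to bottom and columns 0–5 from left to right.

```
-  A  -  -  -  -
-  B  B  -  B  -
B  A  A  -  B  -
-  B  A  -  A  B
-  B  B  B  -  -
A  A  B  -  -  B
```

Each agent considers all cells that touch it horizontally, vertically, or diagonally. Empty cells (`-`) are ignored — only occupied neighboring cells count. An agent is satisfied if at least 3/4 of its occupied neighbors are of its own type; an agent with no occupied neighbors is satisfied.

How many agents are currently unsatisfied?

Row 0: (0,1)A 0/2 unhappy
Row 1: (1,1)B 2/5 unhappy · (1,2)B 1/4 unhappy · (1,4)B 1/1 ok
Row 2: (2,0)B 2/3 unhappy · (2,1)A 2/6 unhappy · (2,2)A 2/5 unhappy · (2,4)B 2/3 unhappy
Row 3: (3,1)B 3/6 unhappy · (3,2)A 2/6 unhappy · (3,4)A 0/3 unhappy · (3,5)B 1/2 unhappy
Row 4: (4,1)B 3/6 unhappy · (4,2)B 4/6 unhappy · (4,3)B 2/4 unhappy
Row 5: (5,0)A 1/2 unhappy · (5,1)A 1/4 unhappy · (5,2)B 3/4 ok · (5,5)B 0/0 ok
Unsatisfied: (0,1), (1,1), (1,2), (2,0), (2,1), (2,2), (2,4), (3,1), (3,2), (3,4), (3,5), (4,1), (4,2), (4,3), (5,0), (5,1) — 16 in total.

16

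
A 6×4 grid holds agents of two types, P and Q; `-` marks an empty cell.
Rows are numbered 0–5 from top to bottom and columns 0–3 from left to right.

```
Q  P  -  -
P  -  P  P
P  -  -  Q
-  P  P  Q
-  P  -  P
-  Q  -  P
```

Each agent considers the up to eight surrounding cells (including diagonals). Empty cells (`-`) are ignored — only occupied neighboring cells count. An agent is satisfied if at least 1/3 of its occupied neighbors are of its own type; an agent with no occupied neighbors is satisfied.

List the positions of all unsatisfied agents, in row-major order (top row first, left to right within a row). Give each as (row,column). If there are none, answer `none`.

(0,0), (2,3), (5,1)

(0,0)Q 0/2 unhappy
(0,1)P 2/3 ok
(1,0)P 2/3 ok
(1,2)P 2/3 ok
(1,3)P 1/2 ok
(2,0)P 2/2 ok
(2,3)Q 1/4 unhappy
(3,1)P 3/3 ok
(3,2)P 3/5 ok
(3,3)Q 1/3 ok
(4,1)P 2/3 ok
(4,3)P 2/3 ok
(5,1)Q 0/1 unhappy
(5,3)P 1/1 ok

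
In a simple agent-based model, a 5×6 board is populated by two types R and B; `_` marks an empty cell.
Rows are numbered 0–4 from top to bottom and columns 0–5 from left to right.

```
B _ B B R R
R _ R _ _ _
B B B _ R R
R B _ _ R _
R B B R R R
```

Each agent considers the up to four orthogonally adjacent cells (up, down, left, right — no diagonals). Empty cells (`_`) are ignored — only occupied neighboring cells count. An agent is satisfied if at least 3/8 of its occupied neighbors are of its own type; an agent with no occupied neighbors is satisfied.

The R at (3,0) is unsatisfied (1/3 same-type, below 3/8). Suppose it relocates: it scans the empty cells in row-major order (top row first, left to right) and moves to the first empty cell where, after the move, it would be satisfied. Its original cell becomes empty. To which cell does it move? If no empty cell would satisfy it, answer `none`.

(1,1)

Vacating (3,0). Empty cells in order:
  (0,1): 0/2 same-type → still unsatisfied.
  (1,1): 2/3 same-type → satisfied — stop here.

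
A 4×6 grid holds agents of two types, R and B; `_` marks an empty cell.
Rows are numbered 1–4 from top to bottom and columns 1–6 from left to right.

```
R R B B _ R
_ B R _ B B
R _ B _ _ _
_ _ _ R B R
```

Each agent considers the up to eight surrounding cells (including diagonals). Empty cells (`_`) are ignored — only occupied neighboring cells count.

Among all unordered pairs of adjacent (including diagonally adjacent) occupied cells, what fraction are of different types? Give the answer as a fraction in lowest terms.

Scan each occupied cell's neighbors to the right and below (and the two forward diagonals) so each pair is counted once.
From row 1: 7 unlike of 12 pairs (running 7/12).
From row 2: 3 unlike of 5 pairs (running 10/17).
From row 3: 1 unlike of 1 pairs (running 11/18).
From row 4: 2 unlike of 2 pairs (running 13/20).
Total adjacent occupied pairs: 20; unlike-type pairs: 13.
13/20 is already in lowest terms.

13/20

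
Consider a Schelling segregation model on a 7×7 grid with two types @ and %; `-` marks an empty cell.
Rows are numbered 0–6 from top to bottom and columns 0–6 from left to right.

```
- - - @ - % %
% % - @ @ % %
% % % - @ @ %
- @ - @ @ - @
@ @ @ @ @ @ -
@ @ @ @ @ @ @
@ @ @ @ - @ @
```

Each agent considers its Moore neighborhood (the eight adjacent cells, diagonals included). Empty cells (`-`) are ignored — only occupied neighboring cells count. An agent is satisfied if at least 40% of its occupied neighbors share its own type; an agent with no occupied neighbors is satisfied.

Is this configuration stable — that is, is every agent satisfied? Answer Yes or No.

Yes

Row 0: (0,3)@ 2/2 ✓ · (0,5)% 3/4 ✓ · (0,6)% 3/3 ✓
Row 1: (1,0)% 3/3 ✓ · (1,1)% 4/4 ✓ · (1,3)@ 3/4 ✓ · (1,4)@ 4/6 ✓ · (1,5)% 4/7 ✓ · (1,6)% 4/5 ✓
Row 2: (2,0)% 3/4 ✓ · (2,1)% 4/5 ✓ · (2,2)% 2/5 ✓ · (2,4)@ 5/6 ✓ · (2,5)@ 4/7 ✓ · (2,6)% 2/4 ✓
Row 3: (3,1)@ 3/6 ✓ · (3,3)@ 5/6 ✓ · (3,4)@ 6/6 ✓ · (3,6)@ 2/3 ✓
Row 4: (4,0)@ 4/4 ✓ · (4,1)@ 6/6 ✓ · (4,2)@ 7/7 ✓ · (4,3)@ 7/7 ✓ · (4,4)@ 7/7 ✓ · (4,5)@ 6/6 ✓
Row 5: (5,0)@ 5/5 ✓ · (5,1)@ 8/8 ✓ · (5,2)@ 8/8 ✓ · (5,3)@ 7/7 ✓ · (5,4)@ 7/7 ✓ · (5,5)@ 6/6 ✓ · (5,6)@ 4/4 ✓
Row 6: (6,0)@ 3/3 ✓ · (6,1)@ 5/5 ✓ · (6,2)@ 5/5 ✓ · (6,3)@ 4/4 ✓ · (6,5)@ 4/4 ✓ · (6,6)@ 3/3 ✓
All meet the threshold, so the configuration is stable.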